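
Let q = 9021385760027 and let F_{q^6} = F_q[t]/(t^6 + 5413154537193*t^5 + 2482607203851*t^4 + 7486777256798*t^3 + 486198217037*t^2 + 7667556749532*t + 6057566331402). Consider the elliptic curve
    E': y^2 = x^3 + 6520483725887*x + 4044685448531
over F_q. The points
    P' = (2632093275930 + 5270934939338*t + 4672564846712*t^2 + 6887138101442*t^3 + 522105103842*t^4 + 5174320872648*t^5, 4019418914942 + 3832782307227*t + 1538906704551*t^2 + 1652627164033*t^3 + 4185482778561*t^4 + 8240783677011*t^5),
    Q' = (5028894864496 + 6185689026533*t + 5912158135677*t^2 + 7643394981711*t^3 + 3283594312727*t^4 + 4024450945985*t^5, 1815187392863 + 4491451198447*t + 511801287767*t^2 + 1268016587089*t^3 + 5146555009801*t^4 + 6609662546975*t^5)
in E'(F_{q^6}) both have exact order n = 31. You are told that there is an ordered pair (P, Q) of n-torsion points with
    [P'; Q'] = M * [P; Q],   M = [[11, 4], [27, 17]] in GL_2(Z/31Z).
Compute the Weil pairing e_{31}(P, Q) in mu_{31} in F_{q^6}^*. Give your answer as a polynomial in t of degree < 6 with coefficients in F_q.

Under M = [[11,4],[27,17]] in GL_2(Z/31), e_{31}(P',Q') = e_{31}(P,Q)^(11*17-4*27 mod 31).
det M = 11*17 - 4*27 = 79 = 17 (mod 31); 17^{-1} = 11 (mod 31).
n = 31 = (11111)_2 (5 bits, wt 5); accumulate f_{31,P'}(Q'+S)/f_{31,P'}(S) along the 4-step ladder.
Result: e(P',Q') = 2138302993416 + 8457444663084*t + 6404207911507*t^2 + 4455386371317*t^3 + 7309805987347*t^4 + 7050844959939*t^5.
Hence e(P,Q) = 2775454521101 + 3695984747643*t + 5035944615161*t^2 + 3621303395255*t^3 + 8140734384330*t^4 + 8666724936486*t^5 in F_{9021385760027^6}^*.

2775454521101 + 3695984747643*t + 5035944615161*t^2 + 3621303395255*t^3 + 8140734384330*t^4 + 8666724936486*t^5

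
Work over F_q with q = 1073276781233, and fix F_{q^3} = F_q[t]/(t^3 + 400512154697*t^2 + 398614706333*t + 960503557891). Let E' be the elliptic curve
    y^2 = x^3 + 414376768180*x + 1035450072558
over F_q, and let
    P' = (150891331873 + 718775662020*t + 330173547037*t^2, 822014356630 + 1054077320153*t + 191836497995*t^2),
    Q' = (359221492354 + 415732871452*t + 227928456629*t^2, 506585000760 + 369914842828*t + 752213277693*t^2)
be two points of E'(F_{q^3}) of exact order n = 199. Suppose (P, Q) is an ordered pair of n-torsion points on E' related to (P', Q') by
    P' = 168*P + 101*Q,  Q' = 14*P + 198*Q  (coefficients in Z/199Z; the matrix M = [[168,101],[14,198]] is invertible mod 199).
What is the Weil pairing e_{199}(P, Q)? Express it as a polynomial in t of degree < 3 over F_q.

Under M = [[168,101],[14,198]] in GL_2(Z/199), e_{199}(P',Q') = e_{199}(P,Q)^(168*198-101*14 mod 199).
det M = 168*198 - 101*14 = 31850 = 10 (mod 199); 10^{-1} = 20 (mod 199).
8-bit Miller (11000111) on E'/F_{1073276781233} with a'=414376768180, b'=1035450072558: accumulate tangent/chord ratios at Q'+S and P'+S'.
f_P(D_Q)/f_Q(D_P) = 194218790322 + 288302877*t + 875618904016*t^2.
Thus e_{199}(P,Q) = 42779602587 + 174972278325*t + 180156376586*t^2.

42779602587 + 174972278325*t + 180156376586*t^2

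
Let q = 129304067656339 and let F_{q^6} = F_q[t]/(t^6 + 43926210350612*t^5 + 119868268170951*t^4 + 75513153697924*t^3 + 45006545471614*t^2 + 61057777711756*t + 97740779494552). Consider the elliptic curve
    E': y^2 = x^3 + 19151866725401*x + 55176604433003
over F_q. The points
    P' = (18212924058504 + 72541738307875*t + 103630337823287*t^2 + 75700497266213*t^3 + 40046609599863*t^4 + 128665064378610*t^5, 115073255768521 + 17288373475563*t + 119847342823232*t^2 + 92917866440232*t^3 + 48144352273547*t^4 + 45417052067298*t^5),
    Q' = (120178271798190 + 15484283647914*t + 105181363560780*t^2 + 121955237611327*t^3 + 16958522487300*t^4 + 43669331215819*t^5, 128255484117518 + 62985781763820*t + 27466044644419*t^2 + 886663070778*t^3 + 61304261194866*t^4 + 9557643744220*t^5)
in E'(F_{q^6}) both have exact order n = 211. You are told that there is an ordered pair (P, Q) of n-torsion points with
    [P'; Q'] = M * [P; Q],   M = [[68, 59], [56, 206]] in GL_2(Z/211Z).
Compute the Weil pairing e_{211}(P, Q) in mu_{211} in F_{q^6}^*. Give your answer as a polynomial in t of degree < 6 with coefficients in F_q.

5397311262813 + 31257940926594*t + 128756157769467*t^2 + 104690677934451*t^3 + 91186860053696*t^4 + 25787099980745*t^5

Under M = [[68,59],[56,206]] in GL_2(Z/211), e_{211}(P',Q') = e_{211}(P,Q)^(68*206-59*56 mod 211).
det M = 68*206 - 59*56 = 10704 = 154 (mod 211); 154^{-1} = 37 (mod 211).
Miller loop for e_{211} over F_{129304067656339^6}: bits of 211 = 11010011; 7 double steps + 4 add steps, l/v at each.
The quotient is 62479792259672 + 41484335795321*t + 79870845740890*t^2 + 52771888106508*t^3 + 50508577733292*t^4 + 17916971683350*t^5.
e_{211}(P,Q) = (62479792259672 + 41484335795321*t + 79870845740890*t^2 + 52771888106508*t^3 + 50508577733292*t^4 + 17916971683350*t^5)^{37} = 5397311262813 + 31257940926594*t + 128756157769467*t^2 + 104690677934451*t^3 + 91186860053696*t^4 + 25787099980745*t^5.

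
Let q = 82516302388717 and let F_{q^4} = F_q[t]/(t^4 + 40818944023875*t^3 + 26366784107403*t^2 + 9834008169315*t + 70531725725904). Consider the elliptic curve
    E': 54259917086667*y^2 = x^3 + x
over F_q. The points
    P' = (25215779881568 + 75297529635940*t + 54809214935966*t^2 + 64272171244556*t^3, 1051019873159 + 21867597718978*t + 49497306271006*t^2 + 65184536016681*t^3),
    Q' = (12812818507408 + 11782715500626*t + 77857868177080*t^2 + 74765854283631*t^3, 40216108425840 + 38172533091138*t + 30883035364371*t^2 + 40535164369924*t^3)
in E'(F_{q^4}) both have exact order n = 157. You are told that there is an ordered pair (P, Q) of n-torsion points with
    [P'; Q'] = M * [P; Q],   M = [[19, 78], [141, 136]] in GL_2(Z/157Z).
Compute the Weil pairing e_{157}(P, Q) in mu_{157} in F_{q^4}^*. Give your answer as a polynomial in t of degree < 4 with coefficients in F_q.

67756558187799 + 42758901571525*t + 71092176456765*t^2 + 20262535524415*t^3

Under M = [[19,78],[141,136]] in GL_2(Z/157), e_{157}(P',Q') = e_{157}(P,Q)^(19*136-78*141 mod 157).
det(M) mod 157 = 64; its inverse in (Z/157)^* is 27 (check: 64*27 mod 157 = 1).
Montgomery->Weierstrass: x_W = 20658420929037*x, y_W=20658420929037*y on F_{82516302388717}; lands on y^2=x^3+10179940697344*x.
Build f_{157,P'} and f_{157,Q'} via the 8-bit ladder of 157=10011101_2; evaluate at shifted divisors; quotient in F_{82516302388717^4}.
So e_{157}(P',Q') = 30196675108589 + 27489026931712*t + 69236810819152*t^2 + 14999939506241*t^3.
Hence e(P,Q) = 67756558187799 + 42758901571525*t + 71092176456765*t^2 + 20262535524415*t^3 in F_{82516302388717^4}^*.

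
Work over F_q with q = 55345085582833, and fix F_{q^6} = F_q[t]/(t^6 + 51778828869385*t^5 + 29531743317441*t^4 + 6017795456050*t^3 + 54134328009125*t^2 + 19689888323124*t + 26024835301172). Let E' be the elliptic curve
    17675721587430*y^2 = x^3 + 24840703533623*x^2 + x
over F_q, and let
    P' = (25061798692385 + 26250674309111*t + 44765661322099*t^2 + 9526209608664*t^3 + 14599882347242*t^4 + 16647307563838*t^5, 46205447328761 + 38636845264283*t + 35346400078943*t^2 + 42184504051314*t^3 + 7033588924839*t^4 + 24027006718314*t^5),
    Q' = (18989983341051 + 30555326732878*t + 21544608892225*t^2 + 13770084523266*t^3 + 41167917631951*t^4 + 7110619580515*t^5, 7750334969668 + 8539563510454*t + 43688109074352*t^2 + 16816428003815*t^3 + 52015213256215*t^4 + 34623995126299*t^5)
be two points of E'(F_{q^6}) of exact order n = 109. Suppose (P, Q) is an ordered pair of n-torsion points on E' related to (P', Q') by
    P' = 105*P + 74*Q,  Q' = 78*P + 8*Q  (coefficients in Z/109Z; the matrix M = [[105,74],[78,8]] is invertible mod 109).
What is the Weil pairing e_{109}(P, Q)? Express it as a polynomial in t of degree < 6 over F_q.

33768528316921 + 534498626184*t + 34822289107647*t^2 + 18036282366622*t^3 + 52995687872538*t^4 + 46803893815227*t^5

Alternating bilinearity on E[109] (values in mu_{109} in F_{55345085582833^6}) gives e(P',Q') = e(P,Q)^det(M).
105*8 - 74*78 = -4932; reduced mod 109: det = 82, inverse 4.
Set x_W=12311163916333*u+810368684288, y_W=12311163916333*v; then E': y_W^2=x_W^3+33957601844207*x_W+21275715592153.
Double-and-add over 1101101: 7-1 doublings, 5-1 additions; each step l_{T,T}/v_{2T} or l_{T,P'}/v at Q'+S for random S.
The quotient is 3684974859257 + 23970744830513*t + 53174329910115*t^2 + 4584556823777*t^3 + 16185021163131*t^4 + 35600496851431*t^5.
(3684974859257 + 23970744830513*t + 53174329910115*t^2 + 4584556823777*t^3 + 16185021163131*t^4 + 35600496851431*t^5)^{4} mod (55345085582833,f) = 33768528316921 + 534498626184*t + 34822289107647*t^2 + 18036282366622*t^3 + 52995687872538*t^4 + 46803893815227*t^5.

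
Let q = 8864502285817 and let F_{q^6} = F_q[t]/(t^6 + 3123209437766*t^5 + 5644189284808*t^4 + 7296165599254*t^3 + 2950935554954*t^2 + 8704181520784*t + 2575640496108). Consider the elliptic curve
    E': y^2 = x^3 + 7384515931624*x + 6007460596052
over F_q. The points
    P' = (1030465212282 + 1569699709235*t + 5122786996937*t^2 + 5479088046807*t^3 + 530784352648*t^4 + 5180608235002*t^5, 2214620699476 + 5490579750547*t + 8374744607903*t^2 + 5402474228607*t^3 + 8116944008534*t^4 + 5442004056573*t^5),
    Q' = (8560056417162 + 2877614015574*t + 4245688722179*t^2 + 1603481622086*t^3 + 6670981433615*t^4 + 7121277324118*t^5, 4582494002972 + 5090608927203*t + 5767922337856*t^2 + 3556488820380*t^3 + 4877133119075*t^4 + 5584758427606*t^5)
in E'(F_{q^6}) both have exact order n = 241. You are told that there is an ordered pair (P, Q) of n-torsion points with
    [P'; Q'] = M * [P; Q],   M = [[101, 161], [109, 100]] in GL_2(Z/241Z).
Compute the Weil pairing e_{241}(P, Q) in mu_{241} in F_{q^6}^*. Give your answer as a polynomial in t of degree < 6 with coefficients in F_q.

Alternating bilinearity on E[241] (values in mu_{241} in F_{8864502285817^6}) gives e(P',Q') = e(P,Q)^det(M).
det M = 101*100 - 161*109 = -7449 = 22 (mod 241); 22^{-1} = 11 (mod 241).
Build f_{241,P'} and f_{241,Q'} via the 8-bit ladder of 241=11110001_2; evaluate at shifted divisors; quotient in F_{8864502285817^6}.
Result: e(P',Q') = 7085307143111 + 6319365315214*t + 5390550523477*t^2 + 4921982586148*t^3 + 5428729265656*t^4 + 4256235131711*t^5.
Finally e_{241}(P,Q) = 8507587957325 + 5075482905004*t + 4098614165420*t^2 + 129367587560*t^3 + 6046111375425*t^4 + 8583105378499*t^5.

8507587957325 + 5075482905004*t + 4098614165420*t^2 + 129367587560*t^3 + 6046111375425*t^4 + 8583105378499*t^5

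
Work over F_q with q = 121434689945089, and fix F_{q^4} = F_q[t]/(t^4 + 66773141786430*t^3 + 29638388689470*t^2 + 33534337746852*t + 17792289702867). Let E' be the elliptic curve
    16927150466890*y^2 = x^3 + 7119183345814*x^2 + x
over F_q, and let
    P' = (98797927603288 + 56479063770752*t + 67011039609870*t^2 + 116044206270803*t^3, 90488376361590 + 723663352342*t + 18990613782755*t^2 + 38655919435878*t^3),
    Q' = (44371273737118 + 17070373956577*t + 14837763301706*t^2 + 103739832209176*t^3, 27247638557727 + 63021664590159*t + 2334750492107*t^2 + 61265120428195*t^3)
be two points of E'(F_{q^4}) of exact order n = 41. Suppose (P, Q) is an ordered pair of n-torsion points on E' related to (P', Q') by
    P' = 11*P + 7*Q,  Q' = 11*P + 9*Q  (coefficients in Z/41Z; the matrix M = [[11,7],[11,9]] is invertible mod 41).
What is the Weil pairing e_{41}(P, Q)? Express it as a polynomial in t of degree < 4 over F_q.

40906973953037 + 32696091718255*t + 85940952024262*t^2 + 3782731590893*t^3

e_{41}(aP+bQ,cP+dQ) = e_{41}(P,Q)^(ad-bc); with (a,b,c,d)=(11,7,11,9) this gives the det-41 law.
det M = 11*9 - 7*11 = 22 = 22 (mod 41); 22^{-1} = 28 (mod 41).
(x,y)|->(10291092240546x+67521328390226,10291092240546y) sends E' to y^2=x^3+9157987131516*x+92280348292345.
6-bit Miller (101001) on E'/F_{121434689945089} with a'=9157987131516, b'=92280348292345: accumulate tangent/chord ratios at Q'+S and P'+S'.
The quotient is 67729157059146 + 19606316904824*t + 100799589607904*t^2 + 49285160960087*t^3.
Raise to 28: e(P,Q) = 40906973953037 + 32696091718255*t + 85940952024262*t^2 + 3782731590893*t^3 in mu_{41}.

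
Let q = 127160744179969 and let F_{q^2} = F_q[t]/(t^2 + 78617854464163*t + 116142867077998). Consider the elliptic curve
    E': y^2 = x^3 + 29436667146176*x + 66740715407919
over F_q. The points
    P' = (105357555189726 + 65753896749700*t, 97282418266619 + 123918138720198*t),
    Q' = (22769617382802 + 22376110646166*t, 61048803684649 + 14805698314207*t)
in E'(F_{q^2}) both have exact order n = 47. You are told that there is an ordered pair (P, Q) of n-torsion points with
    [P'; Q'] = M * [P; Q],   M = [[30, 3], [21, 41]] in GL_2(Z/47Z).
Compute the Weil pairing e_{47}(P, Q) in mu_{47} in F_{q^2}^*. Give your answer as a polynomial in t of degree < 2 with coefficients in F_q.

Alternating bilinearity on E[47] (values in mu_{47} in F_{127160744179969^2}) gives e(P',Q') = e(P,Q)^det(M).
So e_{47}(P,Q) = e_{47}(P',Q')^{41}, since 39*41 = 1 mod 47.
Build f_{47,P'} and f_{47,Q'} via the 6-bit ladder of 47=101111_2; evaluate at shifted divisors; quotient in F_{127160744179969^2}.
Miller gives e_{47}(P',Q') = 76261584618935 + 20307061250205*t in F_{127160744179969^2}.
Thus e_{47}(P,Q) = 93147535832893 + 15744691564797*t.

93147535832893 + 15744691564797*t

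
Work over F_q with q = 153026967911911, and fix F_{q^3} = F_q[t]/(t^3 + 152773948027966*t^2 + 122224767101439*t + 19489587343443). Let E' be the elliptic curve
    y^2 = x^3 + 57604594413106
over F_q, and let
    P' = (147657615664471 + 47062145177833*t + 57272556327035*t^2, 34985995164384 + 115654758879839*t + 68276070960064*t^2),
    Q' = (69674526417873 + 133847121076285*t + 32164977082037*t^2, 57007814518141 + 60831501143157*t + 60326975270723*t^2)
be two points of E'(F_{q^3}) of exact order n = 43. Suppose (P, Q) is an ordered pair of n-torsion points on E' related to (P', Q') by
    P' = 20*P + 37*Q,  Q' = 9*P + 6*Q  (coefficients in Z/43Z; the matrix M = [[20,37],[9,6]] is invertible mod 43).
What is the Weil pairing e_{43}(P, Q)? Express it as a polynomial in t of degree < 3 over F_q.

73625683737663 + 70555632715502*t + 9247589865329*t^2

The 43-Weil pairing on E[43] over F_{153026967911911} is alternating-bilinear: e_{43}(P',Q') = e_{43}(P,Q)^det(M).
Hence e(P,Q) = e(P',Q')^{22} where 22 = 2^{-1} mod 43.
Double-and-add over 101011: 6-1 doublings, 4-1 additions; each step l_{T,T}/v_{2T} or l_{T,P'}/v at Q'+S for random S.
So e_{43}(P',Q') = 97494356007795 + 82363353330291*t + 145999678227596*t^2.
Raise to 22: e(P,Q) = 73625683737663 + 70555632715502*t + 9247589865329*t^2 in mu_{43}.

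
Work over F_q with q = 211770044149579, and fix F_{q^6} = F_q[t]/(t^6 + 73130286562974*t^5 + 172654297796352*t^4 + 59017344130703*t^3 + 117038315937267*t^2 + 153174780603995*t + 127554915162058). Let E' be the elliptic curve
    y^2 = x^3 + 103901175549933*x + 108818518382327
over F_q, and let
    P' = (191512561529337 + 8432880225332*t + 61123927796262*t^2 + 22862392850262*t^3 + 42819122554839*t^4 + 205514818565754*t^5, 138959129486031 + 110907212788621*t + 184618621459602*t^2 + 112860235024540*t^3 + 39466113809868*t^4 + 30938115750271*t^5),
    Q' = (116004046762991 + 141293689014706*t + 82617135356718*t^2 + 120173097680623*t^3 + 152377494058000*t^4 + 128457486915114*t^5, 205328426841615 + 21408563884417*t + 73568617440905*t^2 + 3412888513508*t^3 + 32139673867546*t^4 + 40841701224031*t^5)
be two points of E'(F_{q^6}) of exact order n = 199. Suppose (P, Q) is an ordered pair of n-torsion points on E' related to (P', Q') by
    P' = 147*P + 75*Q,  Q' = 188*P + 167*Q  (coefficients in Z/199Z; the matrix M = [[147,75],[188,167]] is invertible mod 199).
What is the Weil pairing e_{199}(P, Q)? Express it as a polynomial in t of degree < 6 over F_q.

87811587633830 + 142605737544521*t + 15505902268646*t^2 + 29185128391808*t^3 + 110363575555685*t^4 + 116455088182619*t^5

Alternating bilinearity on E[199] (values in mu_{199} in F_{211770044149579^6}) gives e(P',Q') = e(P,Q)^det(M).
Hence e(P,Q) = e(P',Q')^{67} where 67 = 101^{-1} mod 199.
8-bit Miller (11000111) on E'/F_{211770044149579} with a'=103901175549933, b'=108818518382327: accumulate tangent/chord ratios at Q'+S and P'+S'.
The quotient is 193462843636623 + 13514243474240*t + 125302563567308*t^2 + 159472858227364*t^3 + 78281260254139*t^4 + 55231795464953*t^5.
(193462843636623 + 13514243474240*t + 125302563567308*t^2 + 159472858227364*t^3 + 78281260254139*t^4 + 55231795464953*t^5)^{67} mod (211770044149579,f) = 87811587633830 + 142605737544521*t + 15505902268646*t^2 + 29185128391808*t^3 + 110363575555685*t^4 + 116455088182619*t^5.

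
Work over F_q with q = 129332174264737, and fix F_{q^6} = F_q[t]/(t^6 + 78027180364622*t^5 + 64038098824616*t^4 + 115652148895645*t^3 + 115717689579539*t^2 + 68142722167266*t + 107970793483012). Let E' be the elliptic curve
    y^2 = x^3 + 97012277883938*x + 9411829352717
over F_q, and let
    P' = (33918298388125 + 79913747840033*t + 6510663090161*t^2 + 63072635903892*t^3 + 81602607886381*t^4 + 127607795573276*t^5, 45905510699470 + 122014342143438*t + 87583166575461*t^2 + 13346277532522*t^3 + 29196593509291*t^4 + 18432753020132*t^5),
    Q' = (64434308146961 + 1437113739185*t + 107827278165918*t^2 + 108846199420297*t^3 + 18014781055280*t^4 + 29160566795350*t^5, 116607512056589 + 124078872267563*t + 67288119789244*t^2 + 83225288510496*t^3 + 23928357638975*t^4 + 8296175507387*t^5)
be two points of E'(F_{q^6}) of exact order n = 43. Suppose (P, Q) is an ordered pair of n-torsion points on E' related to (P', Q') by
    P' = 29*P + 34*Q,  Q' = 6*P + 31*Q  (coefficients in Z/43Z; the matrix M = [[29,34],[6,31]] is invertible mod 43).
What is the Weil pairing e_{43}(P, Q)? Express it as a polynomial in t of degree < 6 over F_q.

The 43-Weil pairing on E[43] over F_{129332174264737} is alternating-bilinear: e_{43}(P',Q') = e_{43}(P,Q)^det(M).
Hence e(P,Q) = e(P',Q')^{37} where 37 = 7^{-1} mod 43.
n = 43 = (101011)_2 (6 bits, wt 4); accumulate f_{43,P'}(Q'+S)/f_{43,P'}(S) along the 5-step ladder.
The quotient is 70953833017344 + 28654299831316*t + 51592864098694*t^2 + 915265831392*t^3 + 8922260103976*t^4 + 11777354285131*t^5.
(70953833017344 + 28654299831316*t + 51592864098694*t^2 + 915265831392*t^3 + 8922260103976*t^4 + 11777354285131*t^5)^{37} mod (129332174264737,f) = 24704433323134 + 51927891220894*t + 35743377828551*t^2 + 49112866315098*t^3 + 85561265079640*t^4 + 42941714120578*t^5.

24704433323134 + 51927891220894*t + 35743377828551*t^2 + 49112866315098*t^3 + 85561265079640*t^4 + 42941714120578*t^5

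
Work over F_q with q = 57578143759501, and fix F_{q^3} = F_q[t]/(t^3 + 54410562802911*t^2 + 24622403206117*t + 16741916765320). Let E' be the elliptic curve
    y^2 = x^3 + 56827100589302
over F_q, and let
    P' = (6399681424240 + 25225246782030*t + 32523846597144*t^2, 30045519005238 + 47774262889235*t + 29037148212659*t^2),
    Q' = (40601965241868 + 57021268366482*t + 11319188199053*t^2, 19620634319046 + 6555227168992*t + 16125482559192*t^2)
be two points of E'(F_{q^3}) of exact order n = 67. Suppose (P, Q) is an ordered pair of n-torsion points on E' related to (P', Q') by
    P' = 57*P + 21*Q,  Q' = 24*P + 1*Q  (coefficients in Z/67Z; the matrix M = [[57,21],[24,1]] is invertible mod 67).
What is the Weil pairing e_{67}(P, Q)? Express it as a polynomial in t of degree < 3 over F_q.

52189905916816 + 28703779746988*t + 12179325655785*t^2

The 67-Weil pairing on E[67] over F_{57578143759501} is alternating-bilinear: e_{67}(P',Q') = e_{67}(P,Q)^det(M).
Inverting 22 mod 67: 64. Thus e_{67}(P,Q) = e(P',Q')^{64}.
7-bit Miller (1000011) on E'/F_{57578143759501} with a'=0, b'=56827100589302: accumulate tangent/chord ratios at Q'+S and P'+S'.
f_P(D_Q)/f_Q(D_P) = 36565365992791 + 718906576717*t + 39843030477188*t^2.
Raise to 64: e(P,Q) = 52189905916816 + 28703779746988*t + 12179325655785*t^2 in mu_{67}.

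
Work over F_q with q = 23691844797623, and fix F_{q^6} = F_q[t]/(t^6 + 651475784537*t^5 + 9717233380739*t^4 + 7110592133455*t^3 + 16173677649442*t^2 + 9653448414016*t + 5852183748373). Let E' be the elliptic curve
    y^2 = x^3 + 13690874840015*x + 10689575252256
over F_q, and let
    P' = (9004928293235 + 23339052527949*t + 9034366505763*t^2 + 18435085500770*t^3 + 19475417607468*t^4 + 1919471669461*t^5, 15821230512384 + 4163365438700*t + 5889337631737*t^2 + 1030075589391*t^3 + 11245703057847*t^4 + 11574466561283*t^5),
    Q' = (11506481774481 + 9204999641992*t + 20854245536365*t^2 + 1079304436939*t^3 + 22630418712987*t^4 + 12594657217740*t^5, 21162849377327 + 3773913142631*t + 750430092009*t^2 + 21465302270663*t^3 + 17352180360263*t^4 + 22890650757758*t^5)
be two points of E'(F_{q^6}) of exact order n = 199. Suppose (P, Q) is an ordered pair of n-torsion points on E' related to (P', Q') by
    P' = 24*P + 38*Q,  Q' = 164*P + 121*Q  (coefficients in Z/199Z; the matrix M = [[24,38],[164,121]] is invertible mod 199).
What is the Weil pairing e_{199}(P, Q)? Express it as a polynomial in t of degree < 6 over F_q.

4037142087255 + 15297043697325*t + 76577879253*t^2 + 9300479913410*t^3 + 22787442303653*t^4 + 13272276519374*t^5

e_{199}(aP+bQ,cP+dQ) = e_{199}(P,Q)^(ad-bc); with (a,b,c,d)=(24,38,164,121) this gives the det-199 law.
So e_{199}(P,Q) = e_{199}(P',Q')^{76}, since 55*76 = 1 mod 199.
8-bit Miller (11000111) on E'/F_{23691844797623} with a'=13690874840015, b'=10689575252256: accumulate tangent/chord ratios at Q'+S and P'+S'.
So e_{199}(P',Q') = 20778948208803 + 6064689002206*t + 3913951105372*t^2 + 18288987922080*t^3 + 11850958102736*t^4 + 1997183064444*t^5.
e_{199}(P,Q) = (20778948208803 + 6064689002206*t + 3913951105372*t^2 + 18288987922080*t^3 + 11850958102736*t^4 + 1997183064444*t^5)^{76} = 4037142087255 + 15297043697325*t + 76577879253*t^2 + 9300479913410*t^3 + 22787442303653*t^4 + 13272276519374*t^5.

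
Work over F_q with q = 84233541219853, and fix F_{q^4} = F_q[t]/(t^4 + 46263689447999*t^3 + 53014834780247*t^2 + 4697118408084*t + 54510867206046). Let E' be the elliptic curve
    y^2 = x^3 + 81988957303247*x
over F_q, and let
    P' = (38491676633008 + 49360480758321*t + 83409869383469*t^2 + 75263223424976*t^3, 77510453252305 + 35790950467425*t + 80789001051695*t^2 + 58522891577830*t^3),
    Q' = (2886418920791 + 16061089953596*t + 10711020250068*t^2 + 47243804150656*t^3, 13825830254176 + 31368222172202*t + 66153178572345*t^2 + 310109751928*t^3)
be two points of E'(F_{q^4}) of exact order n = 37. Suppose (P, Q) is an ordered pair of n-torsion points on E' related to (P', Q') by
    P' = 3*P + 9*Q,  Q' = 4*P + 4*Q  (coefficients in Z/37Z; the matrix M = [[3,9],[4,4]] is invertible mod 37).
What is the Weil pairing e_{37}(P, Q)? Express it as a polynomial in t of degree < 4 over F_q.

e_{37}(aP+bQ,cP+dQ) = e_{37}(P,Q)^(ad-bc); with (a,b,c,d)=(3,9,4,4) this gives the det-37 law.
Hence e(P,Q) = e(P',Q')^{20} where 20 = 13^{-1} mod 37.
Run Miller on y^2=x^3+81988957303247*x over F_{84233541219853}: ladder 100101 (6 bits); e = f_P(D_Q)/f_Q(D_P).
f_P(D_Q)/f_Q(D_P) = 53414251002013 + 19521963313917*t + 82622234026476*t^2 + 26678970802000*t^3.
Hence e(P,Q) = 34362394014594 + 33621178835064*t + 1115186954904*t^2 + 61196993705414*t^3 in F_{84233541219853^4}^*.

34362394014594 + 33621178835064*t + 1115186954904*t^2 + 61196993705414*t^3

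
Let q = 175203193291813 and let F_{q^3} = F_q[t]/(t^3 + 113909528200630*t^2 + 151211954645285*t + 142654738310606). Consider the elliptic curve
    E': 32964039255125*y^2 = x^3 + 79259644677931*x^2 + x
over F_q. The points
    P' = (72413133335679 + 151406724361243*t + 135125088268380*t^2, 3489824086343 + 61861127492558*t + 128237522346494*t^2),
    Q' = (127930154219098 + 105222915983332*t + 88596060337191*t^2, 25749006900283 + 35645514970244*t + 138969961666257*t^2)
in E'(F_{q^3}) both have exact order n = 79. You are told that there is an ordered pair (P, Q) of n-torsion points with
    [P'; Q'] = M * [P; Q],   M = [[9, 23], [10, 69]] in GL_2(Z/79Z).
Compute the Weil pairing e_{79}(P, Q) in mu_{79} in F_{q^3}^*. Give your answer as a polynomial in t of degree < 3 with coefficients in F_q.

129706977160732 + 31351570409524*t + 100526275367540*t^2

The 79-Weil pairing on E[79] over F_{175203193291813} is alternating-bilinear: e_{79}(P',Q') = e_{79}(P,Q)^det(M).
So e_{79}(P,Q) = e_{79}(P',Q')^{59}, since 75*59 = 1 mod 79.
(x,y)|->(54142252940540x+6267233894261,54142252940540y) sends E' to y^2=x^3+149495967466304.
Double-and-add over 1001111: 7-1 doublings, 5-1 additions; each step l_{T,T}/v_{2T} or l_{T,P'}/v at Q'+S for random S.
So e_{79}(P',Q') = 115008896860829 + 41278651990293*t + 9278552429314*t^2.
Finally e_{79}(P,Q) = 129706977160732 + 31351570409524*t + 100526275367540*t^2.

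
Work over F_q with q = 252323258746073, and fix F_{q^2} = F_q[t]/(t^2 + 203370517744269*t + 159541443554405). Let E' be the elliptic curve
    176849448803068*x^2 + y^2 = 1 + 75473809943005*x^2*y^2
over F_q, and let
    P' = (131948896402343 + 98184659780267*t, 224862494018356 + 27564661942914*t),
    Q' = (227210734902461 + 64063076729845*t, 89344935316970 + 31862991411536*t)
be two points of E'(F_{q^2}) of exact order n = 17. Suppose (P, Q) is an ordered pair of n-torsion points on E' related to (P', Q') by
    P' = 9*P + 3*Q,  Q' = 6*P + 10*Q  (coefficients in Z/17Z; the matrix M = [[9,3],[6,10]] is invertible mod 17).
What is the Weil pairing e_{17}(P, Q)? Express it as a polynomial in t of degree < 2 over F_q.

209961941608840 + 73151789223518*t

e_{17}(aP+bQ,cP+dQ) = e_{17}(P,Q)^(ad-bc); with (a,b,c,d)=(9,3,6,10) this gives the det-17 law.
det M = 9*10 - 3*6 = 72 = 4 (mod 17); 4^{-1} = 13 (mod 17).
Edwards a_E,d_E -> Montgomery A=0,B=171593699819787 -> Weierstrass 129995750972558,0 via alpha=0,beta=88424724401534.
5-bit Miller (10001) on E'/F_{252323258746073} with a'=129995750972558, b'=0: accumulate tangent/chord ratios at Q'+S and P'+S'.
Result: e(P',Q') = 32451004444395 + 91787866909917*t.
(32451004444395 + 91787866909917*t)^{13} mod (252323258746073,f) = 209961941608840 + 73151789223518*t.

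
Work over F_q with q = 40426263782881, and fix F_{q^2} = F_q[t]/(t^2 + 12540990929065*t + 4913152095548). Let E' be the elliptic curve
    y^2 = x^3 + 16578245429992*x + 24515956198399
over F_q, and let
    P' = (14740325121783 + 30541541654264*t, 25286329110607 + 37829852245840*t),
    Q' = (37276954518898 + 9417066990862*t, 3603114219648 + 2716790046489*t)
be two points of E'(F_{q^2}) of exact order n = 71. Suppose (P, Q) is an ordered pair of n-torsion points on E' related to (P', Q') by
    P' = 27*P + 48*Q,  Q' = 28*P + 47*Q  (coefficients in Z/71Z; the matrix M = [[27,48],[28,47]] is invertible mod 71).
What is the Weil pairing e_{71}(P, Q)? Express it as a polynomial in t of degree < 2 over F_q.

17556085113088 + 2716608704505*t

e_{71} is bilinear + alternating on E[71], so e_{71}(27*P + 48*Q, 28*P + 47*Q) = e_{71}(P,Q)^(27*47-48*28).
det M = 27*47 - 48*28 = -75 = 67 (mod 71); 67^{-1} = 53 (mod 71).
Miller loop for e_{71} over F_{40426263782881^2}: bits of 71 = 1000111; 6 double steps + 3 add steps, l/v at each.
e_{71}(P',Q') = 39503721187459 + 34468134278347*t.
Finally e_{71}(P,Q) = 17556085113088 + 2716608704505*t.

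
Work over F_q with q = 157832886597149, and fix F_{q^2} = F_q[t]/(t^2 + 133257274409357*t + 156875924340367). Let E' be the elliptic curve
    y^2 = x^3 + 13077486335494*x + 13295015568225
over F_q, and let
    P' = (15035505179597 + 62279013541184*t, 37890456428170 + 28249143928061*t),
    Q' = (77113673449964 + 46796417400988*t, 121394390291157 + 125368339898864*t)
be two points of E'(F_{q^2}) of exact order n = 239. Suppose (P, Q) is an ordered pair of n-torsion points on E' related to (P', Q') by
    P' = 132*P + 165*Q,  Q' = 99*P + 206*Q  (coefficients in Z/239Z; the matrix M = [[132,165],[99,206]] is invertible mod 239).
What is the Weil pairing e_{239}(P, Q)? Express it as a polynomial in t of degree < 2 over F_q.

Under M = [[132,165],[99,206]] in GL_2(Z/239), e_{239}(P',Q') = e_{239}(P,Q)^(132*206-165*99 mod 239).
Inverting 102 mod 239: 157. Thus e_{239}(P,Q) = e(P',Q')^{157}.
Run Miller on y^2=x^3+13077486335494*x+13295015568225 over F_{157832886597149}: ladder 11101111 (8 bits); e = f_P(D_Q)/f_Q(D_P).
f_P(D_Q)/f_Q(D_P) = 123072192617317 + 46821185094390*t.
(123072192617317 + 46821185094390*t)^{157} mod (157832886597149,f) = 77755323526602 + 73502960576164*t.

77755323526602 + 73502960576164*t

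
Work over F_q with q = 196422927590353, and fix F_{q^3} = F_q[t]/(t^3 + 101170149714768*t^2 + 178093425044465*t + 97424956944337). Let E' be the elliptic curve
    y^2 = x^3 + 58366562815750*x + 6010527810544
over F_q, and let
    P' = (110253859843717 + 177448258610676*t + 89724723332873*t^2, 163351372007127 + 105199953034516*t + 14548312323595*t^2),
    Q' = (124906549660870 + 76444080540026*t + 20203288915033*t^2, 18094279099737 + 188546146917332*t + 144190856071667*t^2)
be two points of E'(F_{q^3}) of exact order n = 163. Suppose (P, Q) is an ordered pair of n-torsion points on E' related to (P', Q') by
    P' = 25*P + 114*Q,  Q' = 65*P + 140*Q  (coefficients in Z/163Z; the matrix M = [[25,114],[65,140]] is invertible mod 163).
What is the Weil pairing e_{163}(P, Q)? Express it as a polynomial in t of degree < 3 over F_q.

153851103360251 + 1153354468362*t + 13517110834010*t^2

e_{163}(aP+bQ,cP+dQ) = e_{163}(P,Q)^(ad-bc); with (a,b,c,d)=(25,114,65,140) this gives the det-163 law.
det M = 25*140 - 114*65 = -3910 = 2 (mod 163); 2^{-1} = 82 (mod 163).
Miller loop for e_{163} over F_{196422927590353^3}: bits of 163 = 10100011; 7 double steps + 3 add steps, l/v at each.
So e_{163}(P',Q') = 175820137491121 + 181398571616631*t + 61956361642052*t^2.
(175820137491121 + 181398571616631*t + 61956361642052*t^2)^{82} mod (196422927590353,f) = 153851103360251 + 1153354468362*t + 13517110834010*t^2.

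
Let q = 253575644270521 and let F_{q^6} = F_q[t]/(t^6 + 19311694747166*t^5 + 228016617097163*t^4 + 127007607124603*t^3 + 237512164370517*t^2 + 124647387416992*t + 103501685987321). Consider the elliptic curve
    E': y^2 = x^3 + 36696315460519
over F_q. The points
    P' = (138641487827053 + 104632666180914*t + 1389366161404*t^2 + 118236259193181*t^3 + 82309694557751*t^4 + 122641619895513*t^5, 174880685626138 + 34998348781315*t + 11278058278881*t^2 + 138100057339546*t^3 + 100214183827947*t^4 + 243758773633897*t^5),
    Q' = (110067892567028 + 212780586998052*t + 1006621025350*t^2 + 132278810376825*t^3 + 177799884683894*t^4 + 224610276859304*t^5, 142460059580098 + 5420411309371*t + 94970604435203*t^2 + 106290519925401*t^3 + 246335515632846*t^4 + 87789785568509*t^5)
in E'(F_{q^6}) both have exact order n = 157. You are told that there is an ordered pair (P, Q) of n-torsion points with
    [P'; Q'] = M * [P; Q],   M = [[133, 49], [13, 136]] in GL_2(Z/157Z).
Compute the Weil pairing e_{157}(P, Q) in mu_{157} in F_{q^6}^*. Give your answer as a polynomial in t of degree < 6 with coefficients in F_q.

e_{157} is bilinear + alternating on E[157], so e_{157}(133*P + 49*Q, 13*P + 136*Q) = e_{157}(P,Q)^(133*136-49*13).
Inverting 24 mod 157: 72. Thus e_{157}(P,Q) = e(P',Q')^{72}.
Build f_{157,P'} and f_{157,Q'} via the 8-bit ladder of 157=10011101_2; evaluate at shifted divisors; quotient in F_{253575644270521^6}.
Result: e(P',Q') = 80485196639447 + 208933537050135*t + 158173574734273*t^2 + 11072715198844*t^3 + 85033567219830*t^4 + 148547832419122*t^5.
Finally e_{157}(P,Q) = 133966010984859 + 182107079955467*t + 148571601929623*t^2 + 92306912218747*t^3 + 82852558938540*t^4 + 229093778349382*t^5.

133966010984859 + 182107079955467*t + 148571601929623*t^2 + 92306912218747*t^3 + 82852558938540*t^4 + 229093778349382*t^5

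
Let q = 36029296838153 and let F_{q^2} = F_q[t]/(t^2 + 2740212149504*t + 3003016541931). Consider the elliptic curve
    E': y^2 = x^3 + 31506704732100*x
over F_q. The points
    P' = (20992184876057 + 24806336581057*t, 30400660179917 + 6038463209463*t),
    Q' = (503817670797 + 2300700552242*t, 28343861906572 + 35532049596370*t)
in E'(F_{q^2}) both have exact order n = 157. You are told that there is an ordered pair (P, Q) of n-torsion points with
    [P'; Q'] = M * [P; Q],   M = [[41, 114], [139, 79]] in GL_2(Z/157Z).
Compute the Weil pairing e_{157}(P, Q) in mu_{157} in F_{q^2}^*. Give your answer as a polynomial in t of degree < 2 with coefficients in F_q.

3685614250106 + 27255982446682*t

Alternating bilinearity on E[157] (values in mu_{157} in F_{36029296838153^2}) gives e(P',Q') = e(P,Q)^det(M).
det(M) mod 157 = 110; its inverse in (Z/157)^* is 10 (check: 110*10 mod 157 = 1).
Miller loop for e_{157} over F_{36029296838153^2}: bits of 157 = 10011101; 7 double steps + 4 add steps, l/v at each.
e_{157}(P',Q') = 1005113988280 + 31183704134845*t.
Raise to 10: e(P,Q) = 3685614250106 + 27255982446682*t in mu_{157}.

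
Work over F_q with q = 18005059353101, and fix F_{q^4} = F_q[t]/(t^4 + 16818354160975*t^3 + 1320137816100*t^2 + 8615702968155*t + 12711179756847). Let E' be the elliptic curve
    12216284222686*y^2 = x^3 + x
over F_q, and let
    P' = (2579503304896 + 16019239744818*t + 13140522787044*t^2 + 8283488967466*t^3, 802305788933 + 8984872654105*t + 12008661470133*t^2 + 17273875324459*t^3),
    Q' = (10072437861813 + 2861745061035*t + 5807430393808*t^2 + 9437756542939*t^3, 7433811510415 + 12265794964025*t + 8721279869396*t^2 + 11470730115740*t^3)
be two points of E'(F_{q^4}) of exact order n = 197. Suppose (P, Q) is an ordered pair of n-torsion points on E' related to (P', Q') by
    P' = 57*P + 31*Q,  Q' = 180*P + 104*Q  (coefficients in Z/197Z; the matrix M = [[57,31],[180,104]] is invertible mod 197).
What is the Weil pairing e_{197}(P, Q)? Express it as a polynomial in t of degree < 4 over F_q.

Alternating bilinearity on E[197] (values in mu_{197} in F_{18005059353101^4}) gives e(P',Q') = e(P,Q)^det(M).
So e_{197}(P,Q) = e_{197}(P',Q')^{167}, since 151*167 = 1 mod 197.
(x,y)|->(2053341732202x,2053341732202y) sends E' to y^2=x^3+11271425546815*x.
Double-and-add over 11000101: 8-1 doublings, 4-1 additions; each step l_{T,T}/v_{2T} or l_{T,P'}/v at Q'+S for random S.
The quotient is 11211288905780 + 16166568852930*t + 16275078607028*t^2 + 10872509075956*t^3.
e_{197}(P,Q) = (11211288905780 + 16166568852930*t + 16275078607028*t^2 + 10872509075956*t^3)^{167} = 7902339318942 + 17723994211454*t + 6183868693651*t^2 + 10595522209998*t^3.

7902339318942 + 17723994211454*t + 6183868693651*t^2 + 10595522209998*t^3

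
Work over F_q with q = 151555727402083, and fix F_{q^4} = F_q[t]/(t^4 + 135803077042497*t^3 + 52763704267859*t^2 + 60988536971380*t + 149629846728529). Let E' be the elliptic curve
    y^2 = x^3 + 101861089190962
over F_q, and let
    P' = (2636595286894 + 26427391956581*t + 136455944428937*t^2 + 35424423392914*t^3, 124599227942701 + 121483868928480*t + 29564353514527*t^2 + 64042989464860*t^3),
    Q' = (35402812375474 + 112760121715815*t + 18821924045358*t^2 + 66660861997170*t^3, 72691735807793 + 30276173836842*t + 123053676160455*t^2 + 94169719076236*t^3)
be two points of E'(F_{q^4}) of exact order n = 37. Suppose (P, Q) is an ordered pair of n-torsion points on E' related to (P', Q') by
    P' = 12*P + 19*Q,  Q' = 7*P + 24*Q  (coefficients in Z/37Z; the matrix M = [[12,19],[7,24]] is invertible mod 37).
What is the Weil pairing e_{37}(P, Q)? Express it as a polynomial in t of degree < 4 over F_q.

46880439459231 + 27430888477664*t + 56026817232135*t^2 + 78650036146212*t^3

Since e_{37}(P,P)=e_{37}(Q,Q)=1 and e_{37}(Q,P)=e_{37}(P,Q)^{-1}, expanding e_{37}(12*P + 19*Q,7*P + 24*Q) leaves e(P,Q)^det(M).
So e_{37}(P,Q) = e_{37}(P',Q')^{16}, since 7*16 = 1 mod 37.
Build f_{37,P'} and f_{37,Q'} via the 6-bit ladder of 37=100101_2; evaluate at shifted divisors; quotient in F_{151555727402083^4}.
e_{37}(P',Q') = 34968046532823 + 77726533032524*t + 50835521115279*t^2 + 145128233452680*t^3.
Hence e(P,Q) = 46880439459231 + 27430888477664*t + 56026817232135*t^2 + 78650036146212*t^3 in F_{151555727402083^4}^*.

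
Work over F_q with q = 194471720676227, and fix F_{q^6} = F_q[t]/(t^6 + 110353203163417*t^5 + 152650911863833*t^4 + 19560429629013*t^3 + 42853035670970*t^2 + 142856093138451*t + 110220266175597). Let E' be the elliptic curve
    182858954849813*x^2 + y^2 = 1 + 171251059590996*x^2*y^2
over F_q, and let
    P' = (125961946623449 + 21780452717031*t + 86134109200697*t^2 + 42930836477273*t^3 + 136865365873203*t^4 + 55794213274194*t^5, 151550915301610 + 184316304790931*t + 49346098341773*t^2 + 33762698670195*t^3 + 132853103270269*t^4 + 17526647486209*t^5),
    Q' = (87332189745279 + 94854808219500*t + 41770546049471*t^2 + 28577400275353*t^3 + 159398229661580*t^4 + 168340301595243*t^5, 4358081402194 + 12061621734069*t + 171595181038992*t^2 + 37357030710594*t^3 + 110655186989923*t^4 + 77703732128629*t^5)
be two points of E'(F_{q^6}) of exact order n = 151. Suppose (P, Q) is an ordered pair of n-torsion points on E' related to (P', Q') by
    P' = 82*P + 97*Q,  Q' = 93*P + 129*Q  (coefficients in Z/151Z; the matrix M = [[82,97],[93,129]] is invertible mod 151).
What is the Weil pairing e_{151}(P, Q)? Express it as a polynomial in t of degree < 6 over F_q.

Since e_{151}(P,P)=e_{151}(Q,Q)=1 and e_{151}(Q,P)=e_{151}(P,Q)^{-1}, expanding e_{151}(82*P + 97*Q,93*P + 129*Q) leaves e(P,Q)^det(M).
So e_{151}(P,Q) = e_{151}(P',Q')^{45}, since 47*45 = 1 mod 151.
Map (x,y)_Ed via u=(1+y)/(1-y), v=(1+y)/((1-y)x) to Montgomery A=70687638693834,B=86294102384467; then to (a',b')=(73720549044562,10596412559600).
Miller loop for e_{151} over F_{194471720676227^6}: bits of 151 = 10010111; 7 double steps + 4 add steps, l/v at each.
f_P(D_Q)/f_Q(D_P) = 75605786859323 + 113758795857820*t + 79031188222628*t^2 + 21171607302348*t^3 + 175587652206432*t^4 + 101664579035834*t^5.
Thus e_{151}(P,Q) = 39711174253105 + 126787977491053*t + 63232454010498*t^2 + 114196386791891*t^3 + 189063762105843*t^4 + 9643631879407*t^5.

39711174253105 + 126787977491053*t + 63232454010498*t^2 + 114196386791891*t^3 + 189063762105843*t^4 + 9643631879407*t^5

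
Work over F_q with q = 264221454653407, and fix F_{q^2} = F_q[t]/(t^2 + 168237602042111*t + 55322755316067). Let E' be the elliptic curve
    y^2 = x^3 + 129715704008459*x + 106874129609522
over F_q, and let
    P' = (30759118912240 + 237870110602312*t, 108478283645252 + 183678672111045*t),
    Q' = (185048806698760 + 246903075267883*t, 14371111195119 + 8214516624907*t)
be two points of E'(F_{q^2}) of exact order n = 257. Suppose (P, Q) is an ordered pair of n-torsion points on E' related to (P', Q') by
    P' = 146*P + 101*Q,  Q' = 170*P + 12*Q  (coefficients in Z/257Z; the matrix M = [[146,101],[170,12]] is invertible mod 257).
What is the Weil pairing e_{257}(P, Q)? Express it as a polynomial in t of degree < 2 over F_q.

248221157795359 + 86844037400095*t

Alternating bilinearity on E[257] (values in mu_{257} in F_{264221454653407^2}) gives e(P',Q') = e(P,Q)^det(M).
Hence e(P,Q) = e(P',Q')^{129} where 129 = 2^{-1} mod 257.
Double-and-add over 100000001: 9-1 doublings, 2-1 additions; each step l_{T,T}/v_{2T} or l_{T,P'}/v at Q'+S for random S.
Miller gives e_{257}(P',Q') = 112765354543664 + 134270611870018*t in F_{264221454653407^2}.
Hence e(P,Q) = 248221157795359 + 86844037400095*t in F_{264221454653407^2}^*.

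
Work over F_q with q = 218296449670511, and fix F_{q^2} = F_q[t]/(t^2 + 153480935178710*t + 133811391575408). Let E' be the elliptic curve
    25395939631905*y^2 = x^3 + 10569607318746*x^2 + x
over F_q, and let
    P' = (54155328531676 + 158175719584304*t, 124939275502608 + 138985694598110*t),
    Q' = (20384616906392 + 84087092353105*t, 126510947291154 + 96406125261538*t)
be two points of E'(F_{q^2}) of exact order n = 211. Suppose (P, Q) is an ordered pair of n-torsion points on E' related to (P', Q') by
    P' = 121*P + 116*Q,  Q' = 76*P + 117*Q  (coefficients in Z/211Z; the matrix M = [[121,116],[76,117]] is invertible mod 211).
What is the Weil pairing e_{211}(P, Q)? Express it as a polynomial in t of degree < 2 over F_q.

39136037355646 + 142422120739792*t

Since e_{211}(P,P)=e_{211}(Q,Q)=1 and e_{211}(Q,P)=e_{211}(P,Q)^{-1}, expanding e_{211}(121*P + 116*Q,76*P + 117*Q) leaves e(P,Q)^det(M).
det M = 121*117 - 116*76 = 5341 = 66 (mod 211); 66^{-1} = 16 (mod 211).
Undo Montgomery via alpha=197098692863443, beta=64231049656761: (a',b')=(206907608085474,39585750948375) over F_{218296449670511}.
Miller loop for e_{211} over F_{218296449670511^2}: bits of 211 = 11010011; 7 double steps + 4 add steps, l/v at each.
Miller gives e_{211}(P',Q') = 217676638118502 + 148119010643739*t in F_{218296449670511^2}.
Thus e_{211}(P,Q) = 39136037355646 + 142422120739792*t.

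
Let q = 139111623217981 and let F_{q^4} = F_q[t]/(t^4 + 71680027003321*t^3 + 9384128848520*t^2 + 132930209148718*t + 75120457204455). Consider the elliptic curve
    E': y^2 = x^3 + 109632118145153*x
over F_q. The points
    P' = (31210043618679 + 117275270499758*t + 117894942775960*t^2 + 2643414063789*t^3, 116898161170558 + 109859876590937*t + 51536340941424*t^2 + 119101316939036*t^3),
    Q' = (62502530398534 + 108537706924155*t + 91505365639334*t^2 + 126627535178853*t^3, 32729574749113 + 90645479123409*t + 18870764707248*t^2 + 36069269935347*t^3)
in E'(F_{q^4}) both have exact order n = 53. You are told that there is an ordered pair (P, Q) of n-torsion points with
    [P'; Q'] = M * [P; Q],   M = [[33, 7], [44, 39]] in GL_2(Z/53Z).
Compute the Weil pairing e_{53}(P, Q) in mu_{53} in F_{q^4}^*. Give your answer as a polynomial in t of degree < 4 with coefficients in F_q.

e_{53} is bilinear + alternating on E[53], so e_{53}(33*P + 7*Q, 44*P + 39*Q) = e_{53}(P,Q)^(33*39-7*44).
Hence e(P,Q) = e(P',Q')^{17} where 17 = 25^{-1} mod 53.
Run Miller on y^2=x^3+109632118145153*x over F_{139111623217981}: ladder 110101 (6 bits); e = f_P(D_Q)/f_Q(D_P).
So e_{53}(P',Q') = 23713322149384 + 113478987701217*t + 112461253253903*t^2 + 133231126139274*t^3.
(23713322149384 + 113478987701217*t + 112461253253903*t^2 + 133231126139274*t^3)^{17} mod (139111623217981,f) = 43444338316249 + 20501415710281*t + 31063409891959*t^2 + 30273215323618*t^3.

43444338316249 + 20501415710281*t + 31063409891959*t^2 + 30273215323618*t^3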